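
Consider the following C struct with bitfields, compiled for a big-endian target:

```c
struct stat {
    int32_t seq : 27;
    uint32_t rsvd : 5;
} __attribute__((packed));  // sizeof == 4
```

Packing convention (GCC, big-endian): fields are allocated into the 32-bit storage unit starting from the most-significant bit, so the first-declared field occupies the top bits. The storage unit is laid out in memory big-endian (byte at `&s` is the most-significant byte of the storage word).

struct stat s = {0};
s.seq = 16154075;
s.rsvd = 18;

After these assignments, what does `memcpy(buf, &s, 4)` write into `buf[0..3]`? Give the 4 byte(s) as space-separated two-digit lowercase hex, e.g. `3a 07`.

1e cf bb 72

[5+:27] seq=16154075 & 0x7ffffff = 0xf67ddb; word=0x1ecfbb60
[0+:5] rsvd=18 & 0x1f = 0x12; word=0x1ecfbb72
word = 0x1ecfbb72 → big-endian bytes:
  [0]=0x1e  [1]=0xcf  [2]=0xbb  [3]=0x72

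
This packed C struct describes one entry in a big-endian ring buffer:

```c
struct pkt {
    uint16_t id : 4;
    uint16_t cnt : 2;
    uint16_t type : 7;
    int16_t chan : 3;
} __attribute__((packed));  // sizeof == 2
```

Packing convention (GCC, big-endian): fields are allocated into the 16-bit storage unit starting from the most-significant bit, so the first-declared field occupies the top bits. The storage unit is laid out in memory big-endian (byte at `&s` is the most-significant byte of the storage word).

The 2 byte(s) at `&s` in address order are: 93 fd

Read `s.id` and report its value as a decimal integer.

9

[0]=0x93 [1]=0xfd (big-endian) → word 0x93fd
id:4 @ bit 12 → (0x93fd>>12)&0xf = 0x9  ←
cnt:2 @ bit 10 → (0x93fd>>10)&0x3 = 0x0
type:7 @ bit 3 → (0x93fd>>3)&0x7f = 0x7f
chan:3 @ bit 0 → (0x93fd>>0)&0x7 = 0x5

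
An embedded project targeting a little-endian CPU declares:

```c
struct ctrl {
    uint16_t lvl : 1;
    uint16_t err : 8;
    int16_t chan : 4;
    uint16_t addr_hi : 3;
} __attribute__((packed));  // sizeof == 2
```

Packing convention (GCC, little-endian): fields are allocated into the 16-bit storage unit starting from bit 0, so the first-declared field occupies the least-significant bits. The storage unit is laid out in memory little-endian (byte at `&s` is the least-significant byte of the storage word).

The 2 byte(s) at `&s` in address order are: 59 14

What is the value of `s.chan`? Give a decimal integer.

[0]=0x59 [1]=0x14 (little-endian) → word 0x1459
lvl [0+:1] = (word>>0) & 0x1 = 1
err [1+:8] = (word>>1) & 0xff = 44
chan [9+:4] = (word>>9) & 0xf = 10  ←
addr_hi [13+:3] = (word>>13) & 0x7 = 0
chan signed 4b, MSB=1: 10 - 16 = -6

-6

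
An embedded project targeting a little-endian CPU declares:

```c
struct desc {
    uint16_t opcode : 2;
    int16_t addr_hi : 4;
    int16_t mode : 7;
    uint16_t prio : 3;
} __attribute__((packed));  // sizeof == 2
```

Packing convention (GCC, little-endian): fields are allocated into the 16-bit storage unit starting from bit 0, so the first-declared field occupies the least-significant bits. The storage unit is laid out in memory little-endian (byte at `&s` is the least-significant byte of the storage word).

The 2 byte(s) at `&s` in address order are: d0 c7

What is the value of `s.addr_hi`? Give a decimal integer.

[0]=0xd0 [1]=0xc7 (little-endian) → word 0xc7d0
opcode [0+:2] = (word>>0) & 0x3 = 0
addr_hi [2+:4] = (word>>2) & 0xf = 4  ←
mode [6+:7] = (word>>6) & 0x7f = 31
prio [13+:3] = (word>>13) & 0x7 = 6
addr_hi signed 4b, MSB=0: value = 4

4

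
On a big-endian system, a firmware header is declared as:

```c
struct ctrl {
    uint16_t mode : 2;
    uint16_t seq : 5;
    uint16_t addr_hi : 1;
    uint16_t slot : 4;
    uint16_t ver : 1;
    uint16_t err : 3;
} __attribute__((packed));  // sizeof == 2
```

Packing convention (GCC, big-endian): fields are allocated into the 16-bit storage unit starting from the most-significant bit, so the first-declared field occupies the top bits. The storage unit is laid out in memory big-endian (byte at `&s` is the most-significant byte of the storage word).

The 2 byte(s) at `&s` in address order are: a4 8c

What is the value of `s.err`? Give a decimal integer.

4

[0]=0xa4 [1]=0x8c (big-endian) → word 0xa48c
mode [14+:2] = (word>>14) & 0x3 = 2
seq [9+:5] = (word>>9) & 0x1f = 18
addr_hi [8+:1] = (word>>8) & 0x1 = 0
slot [4+:4] = (word>>4) & 0xf = 8
ver [3+:1] = (word>>3) & 0x1 = 1
err [0+:3] = (word>>0) & 0x7 = 4  ←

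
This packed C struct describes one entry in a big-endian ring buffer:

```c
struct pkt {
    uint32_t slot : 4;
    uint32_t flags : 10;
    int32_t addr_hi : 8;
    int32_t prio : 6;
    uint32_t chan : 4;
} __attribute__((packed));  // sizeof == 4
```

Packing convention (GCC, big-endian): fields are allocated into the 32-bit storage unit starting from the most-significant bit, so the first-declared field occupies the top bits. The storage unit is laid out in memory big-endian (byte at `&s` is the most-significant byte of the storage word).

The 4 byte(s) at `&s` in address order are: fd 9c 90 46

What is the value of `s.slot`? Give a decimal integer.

15

[0]=0xfd [1]=0x9c [2]=0x90 [3]=0x46 (big-endian) → word 0xfd9c9046
slot [28+:4] = (word>>28) & 0xf = 15  ←
flags [18+:10] = (word>>18) & 0x3ff = 871
addr_hi [10+:8] = (word>>10) & 0xff = 36
prio [4+:6] = (word>>4) & 0x3f = 4
chan [0+:4] = (word>>0) & 0xf = 6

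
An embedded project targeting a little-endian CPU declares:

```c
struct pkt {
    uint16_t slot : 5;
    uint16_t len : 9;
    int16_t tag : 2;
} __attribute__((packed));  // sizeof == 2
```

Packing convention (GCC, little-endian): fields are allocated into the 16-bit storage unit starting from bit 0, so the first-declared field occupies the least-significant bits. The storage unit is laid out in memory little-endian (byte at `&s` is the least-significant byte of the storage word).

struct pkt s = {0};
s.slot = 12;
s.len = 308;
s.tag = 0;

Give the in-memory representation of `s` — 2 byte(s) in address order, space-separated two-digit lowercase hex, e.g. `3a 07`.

[0+:5] slot=12 & 0x1f = 0xc; word=0x000c
[5+:9] len=308 & 0x1ff = 0x134; word=0x268c
[14+:2] tag=0 & 0x3 = 0x0; word=0x268c
word = 0x268c → little-endian bytes:
  [0]=0x8c  [1]=0x26

8c 26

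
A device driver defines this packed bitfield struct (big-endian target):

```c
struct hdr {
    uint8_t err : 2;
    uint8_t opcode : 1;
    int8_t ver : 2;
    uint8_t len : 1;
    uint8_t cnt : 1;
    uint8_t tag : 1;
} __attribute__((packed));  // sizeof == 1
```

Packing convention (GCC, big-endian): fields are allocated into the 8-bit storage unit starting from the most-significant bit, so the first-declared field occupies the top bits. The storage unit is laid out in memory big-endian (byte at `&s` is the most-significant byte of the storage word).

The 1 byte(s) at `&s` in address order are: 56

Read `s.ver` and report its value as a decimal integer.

-2

[0]=0x56 (big-endian) → word 0x56
err:2 @ bit 6 → (0x56>>6)&0x3 = 0x1
opcode:1 @ bit 5 → (0x56>>5)&0x1 = 0x0
ver:2 @ bit 3 → (0x56>>3)&0x3 = 0x2  ←
len:1 @ bit 2 → (0x56>>2)&0x1 = 0x1
cnt:1 @ bit 1 → (0x56>>1)&0x1 = 0x1
tag:1 @ bit 0 → (0x56>>0)&0x1 = 0x0
ver signed 2b, MSB=1: 2 - 4 = -2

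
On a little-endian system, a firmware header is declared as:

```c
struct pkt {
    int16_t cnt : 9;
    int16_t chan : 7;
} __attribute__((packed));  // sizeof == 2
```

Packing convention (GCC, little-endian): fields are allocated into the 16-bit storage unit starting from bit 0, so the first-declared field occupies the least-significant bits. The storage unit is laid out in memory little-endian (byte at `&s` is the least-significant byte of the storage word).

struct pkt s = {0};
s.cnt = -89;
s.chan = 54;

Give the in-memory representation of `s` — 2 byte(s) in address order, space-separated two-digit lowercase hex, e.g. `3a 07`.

a7 6d

[0+:9] cnt=-89 & 0x1ff = 0x1a7; word=0x01a7
[9+:7] chan=54 & 0x7f = 0x36; word=0x6da7
word = 0x6da7 → little-endian bytes:
  [0]=0xa7  [1]=0x6d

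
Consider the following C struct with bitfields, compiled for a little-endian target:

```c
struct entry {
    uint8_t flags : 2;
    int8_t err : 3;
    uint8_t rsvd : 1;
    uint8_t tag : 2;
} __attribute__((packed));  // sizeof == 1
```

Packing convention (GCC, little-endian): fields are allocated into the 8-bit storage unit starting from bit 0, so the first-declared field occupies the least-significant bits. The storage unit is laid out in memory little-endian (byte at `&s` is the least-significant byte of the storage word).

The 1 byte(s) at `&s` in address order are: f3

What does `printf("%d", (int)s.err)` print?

-4

[0]=0xf3 (little-endian) → word 0xf3
flags:2 @ bit 0 → (0xf3>>0)&0x3 = 0x3
err:3 @ bit 2 → (0xf3>>2)&0x7 = 0x4  ←
rsvd:1 @ bit 5 → (0xf3>>5)&0x1 = 0x1
tag:2 @ bit 6 → (0xf3>>6)&0x3 = 0x3
err signed 3b, MSB=1: 4 - 8 = -4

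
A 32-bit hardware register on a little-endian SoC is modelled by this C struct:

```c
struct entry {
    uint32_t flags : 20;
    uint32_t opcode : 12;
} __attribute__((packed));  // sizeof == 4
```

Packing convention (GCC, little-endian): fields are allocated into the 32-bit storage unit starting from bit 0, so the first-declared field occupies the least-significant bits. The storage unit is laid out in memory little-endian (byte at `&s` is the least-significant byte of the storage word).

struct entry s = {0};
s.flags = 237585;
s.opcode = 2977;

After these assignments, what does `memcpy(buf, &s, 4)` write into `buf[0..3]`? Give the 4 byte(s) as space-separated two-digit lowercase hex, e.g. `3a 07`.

11 a0 13 ba

[0+:20] flags=237585 & 0xfffff = 0x3a011; word=0x0003a011
[20+:12] opcode=2977 & 0xfff = 0xba1; word=0xba13a011
word = 0xba13a011 → little-endian bytes:
  [0]=0x11  [1]=0xa0  [2]=0x13  [3]=0xba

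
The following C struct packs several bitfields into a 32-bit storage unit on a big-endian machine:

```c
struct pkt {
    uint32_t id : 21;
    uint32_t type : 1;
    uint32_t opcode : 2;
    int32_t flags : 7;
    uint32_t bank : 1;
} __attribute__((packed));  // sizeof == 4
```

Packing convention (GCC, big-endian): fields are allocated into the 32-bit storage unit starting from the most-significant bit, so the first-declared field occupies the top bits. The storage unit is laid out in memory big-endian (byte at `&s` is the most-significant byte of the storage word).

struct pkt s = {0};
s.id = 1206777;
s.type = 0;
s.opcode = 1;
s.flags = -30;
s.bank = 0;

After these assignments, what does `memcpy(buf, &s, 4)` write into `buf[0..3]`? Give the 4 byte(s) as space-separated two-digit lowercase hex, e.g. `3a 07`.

93 4f c9 c4

id:21 = 1206777 → 0x1269f9 << 11 → word 0x934fc800
type:1 = 0 → 0x0 << 10 → word 0x934fc800
opcode:2 = 1 → 0x1 << 8 → word 0x934fc900
flags:7 = -30 → 0x62 << 1 → word 0x934fc9c4
bank:1 = 0 → 0x0 << 0 → word 0x934fc9c4
word = 0x934fc9c4 → big-endian bytes:
  [0]=0x93  [1]=0x4f  [2]=0xc9  [3]=0xc4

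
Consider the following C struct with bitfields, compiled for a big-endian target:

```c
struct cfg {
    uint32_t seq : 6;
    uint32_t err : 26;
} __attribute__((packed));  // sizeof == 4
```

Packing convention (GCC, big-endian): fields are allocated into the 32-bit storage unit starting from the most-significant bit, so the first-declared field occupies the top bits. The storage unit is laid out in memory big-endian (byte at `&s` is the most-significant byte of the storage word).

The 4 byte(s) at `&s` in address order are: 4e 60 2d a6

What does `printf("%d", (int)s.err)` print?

[0]=0x4e [1]=0x60 [2]=0x2d [3]=0xa6 (big-endian) → word 0x4e602da6
seq:6 @ bit 26 → (0x4e602da6>>26)&0x3f = 0x13
err:26 @ bit 0 → (0x4e602da6>>0)&0x3ffffff = 0x2602da6  ←

39857574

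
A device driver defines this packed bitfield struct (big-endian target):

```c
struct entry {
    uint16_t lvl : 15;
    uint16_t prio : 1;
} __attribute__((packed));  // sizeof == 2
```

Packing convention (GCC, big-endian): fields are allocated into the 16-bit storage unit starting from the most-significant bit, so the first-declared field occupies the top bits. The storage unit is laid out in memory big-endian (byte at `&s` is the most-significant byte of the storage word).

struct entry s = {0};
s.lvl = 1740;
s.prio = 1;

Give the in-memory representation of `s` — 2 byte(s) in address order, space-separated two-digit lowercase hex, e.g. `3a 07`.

0d 99

[1+:15] lvl=1740 & 0x7fff = 0x6cc; word=0x0d98
[0+:1] prio=1 & 0x1 = 0x1; word=0x0d99
word = 0x0d99 → big-endian bytes:
  [0]=0x0d  [1]=0x99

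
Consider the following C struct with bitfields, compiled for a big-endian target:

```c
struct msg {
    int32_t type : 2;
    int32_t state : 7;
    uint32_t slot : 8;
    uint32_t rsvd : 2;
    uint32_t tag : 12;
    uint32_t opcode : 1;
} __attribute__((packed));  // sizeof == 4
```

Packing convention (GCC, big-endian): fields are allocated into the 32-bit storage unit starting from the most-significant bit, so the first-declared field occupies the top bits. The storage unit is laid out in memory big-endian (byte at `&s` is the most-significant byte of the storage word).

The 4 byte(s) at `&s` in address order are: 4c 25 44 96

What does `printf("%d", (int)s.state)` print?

[0]=0x4c [1]=0x25 [2]=0x44 [3]=0x96 (big-endian) → word 0x4c254496
type:2 @ bit 30 → (0x4c254496>>30)&0x3 = 0x1
state:7 @ bit 23 → (0x4c254496>>23)&0x7f = 0x18  ←
slot:8 @ bit 15 → (0x4c254496>>15)&0xff = 0x4a
rsvd:2 @ bit 13 → (0x4c254496>>13)&0x3 = 0x2
tag:12 @ bit 1 → (0x4c254496>>1)&0xfff = 0x24b
opcode:1 @ bit 0 → (0x4c254496>>0)&0x1 = 0x0
state signed 7b, MSB=0: value = 24

24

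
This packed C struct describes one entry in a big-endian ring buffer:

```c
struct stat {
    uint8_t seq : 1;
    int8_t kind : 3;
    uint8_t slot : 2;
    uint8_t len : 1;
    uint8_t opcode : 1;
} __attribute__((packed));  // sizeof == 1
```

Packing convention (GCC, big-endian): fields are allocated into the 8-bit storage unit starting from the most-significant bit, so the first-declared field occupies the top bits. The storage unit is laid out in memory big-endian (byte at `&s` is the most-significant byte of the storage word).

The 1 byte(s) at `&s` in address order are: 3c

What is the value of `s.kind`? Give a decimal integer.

[0]=0x3c (big-endian) → word 0x3c
seq:1 @ bit 7 → (0x3c>>7)&0x1 = 0x0
kind:3 @ bit 4 → (0x3c>>4)&0x7 = 0x3  ←
slot:2 @ bit 2 → (0x3c>>2)&0x3 = 0x3
len:1 @ bit 1 → (0x3c>>1)&0x1 = 0x0
opcode:1 @ bit 0 → (0x3c>>0)&0x1 = 0x0
kind signed 3b, MSB=0: value = 3

3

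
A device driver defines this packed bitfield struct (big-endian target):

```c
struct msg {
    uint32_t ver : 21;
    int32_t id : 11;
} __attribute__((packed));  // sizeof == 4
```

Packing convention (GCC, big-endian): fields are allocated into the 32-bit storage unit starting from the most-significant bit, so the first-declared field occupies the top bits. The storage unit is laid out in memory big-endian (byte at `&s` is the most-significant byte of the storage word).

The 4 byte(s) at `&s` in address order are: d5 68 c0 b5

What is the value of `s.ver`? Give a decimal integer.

[0]=0xd5 [1]=0x68 [2]=0xc0 [3]=0xb5 (big-endian) → word 0xd568c0b5
ver [11+:21] = (word>>11) & 0x1fffff = 1748248  ←
id [0+:11] = (word>>0) & 0x7ff = 181

1748248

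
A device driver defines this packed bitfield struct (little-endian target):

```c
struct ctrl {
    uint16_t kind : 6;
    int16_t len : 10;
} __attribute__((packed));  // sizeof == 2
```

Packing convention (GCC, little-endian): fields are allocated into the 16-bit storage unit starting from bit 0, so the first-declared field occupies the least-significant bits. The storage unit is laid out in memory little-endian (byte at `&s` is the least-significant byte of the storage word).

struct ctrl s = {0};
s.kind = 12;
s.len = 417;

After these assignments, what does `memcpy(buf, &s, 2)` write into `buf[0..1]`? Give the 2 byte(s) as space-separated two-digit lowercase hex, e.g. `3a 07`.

kind:6 = 12 → 0xc << 0 → word 0x000c
len:10 = 417 → 0x1a1 << 6 → word 0x684c
word = 0x684c → little-endian bytes:
  [0]=0x4c  [1]=0x68

4c 68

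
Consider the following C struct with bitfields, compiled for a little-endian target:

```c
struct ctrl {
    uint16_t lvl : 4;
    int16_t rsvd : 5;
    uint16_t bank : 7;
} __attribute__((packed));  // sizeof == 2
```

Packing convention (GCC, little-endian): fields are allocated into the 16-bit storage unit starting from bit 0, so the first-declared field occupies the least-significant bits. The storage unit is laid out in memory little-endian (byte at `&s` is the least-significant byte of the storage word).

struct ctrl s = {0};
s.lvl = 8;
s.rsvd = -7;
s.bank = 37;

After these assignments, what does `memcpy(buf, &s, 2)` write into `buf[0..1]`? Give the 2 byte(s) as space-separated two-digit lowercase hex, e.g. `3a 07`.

98 4b

[0+:4] lvl=8 & 0xf = 0x8; word=0x0008
[4+:5] rsvd=-7 & 0x1f = 0x19; word=0x0198
[9+:7] bank=37 & 0x7f = 0x25; word=0x4b98
word = 0x4b98 → little-endian bytes:
  [0]=0x98  [1]=0x4b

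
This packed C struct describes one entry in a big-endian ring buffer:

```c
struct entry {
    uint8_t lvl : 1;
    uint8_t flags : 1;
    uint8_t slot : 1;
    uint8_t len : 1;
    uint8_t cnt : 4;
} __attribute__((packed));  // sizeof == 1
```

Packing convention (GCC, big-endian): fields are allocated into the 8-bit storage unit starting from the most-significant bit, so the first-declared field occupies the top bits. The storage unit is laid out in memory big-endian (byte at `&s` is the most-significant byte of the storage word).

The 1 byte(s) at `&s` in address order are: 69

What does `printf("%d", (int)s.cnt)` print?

9

[0]=0x69 (big-endian) → word 0x69
lvl [7+:1] = (word>>7) & 0x1 = 0
flags [6+:1] = (word>>6) & 0x1 = 1
slot [5+:1] = (word>>5) & 0x1 = 1
len [4+:1] = (word>>4) & 0x1 = 0
cnt [0+:4] = (word>>0) & 0xf = 9  ←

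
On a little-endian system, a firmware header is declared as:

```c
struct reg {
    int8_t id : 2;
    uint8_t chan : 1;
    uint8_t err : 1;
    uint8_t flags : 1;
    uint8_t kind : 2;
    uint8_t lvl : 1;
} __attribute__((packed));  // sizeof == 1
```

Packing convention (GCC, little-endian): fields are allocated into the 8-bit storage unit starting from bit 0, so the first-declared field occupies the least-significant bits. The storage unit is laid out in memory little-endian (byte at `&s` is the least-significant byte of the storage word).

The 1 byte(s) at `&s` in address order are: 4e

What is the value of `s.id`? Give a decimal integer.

-2

[0]=0x4e (little-endian) → word 0x4e
id [0+:2] = (word>>0) & 0x3 = 2  ←
chan [2+:1] = (word>>2) & 0x1 = 1
err [3+:1] = (word>>3) & 0x1 = 1
flags [4+:1] = (word>>4) & 0x1 = 0
kind [5+:2] = (word>>5) & 0x3 = 2
lvl [7+:1] = (word>>7) & 0x1 = 0
id signed 2b, MSB=1: 2 - 4 = -2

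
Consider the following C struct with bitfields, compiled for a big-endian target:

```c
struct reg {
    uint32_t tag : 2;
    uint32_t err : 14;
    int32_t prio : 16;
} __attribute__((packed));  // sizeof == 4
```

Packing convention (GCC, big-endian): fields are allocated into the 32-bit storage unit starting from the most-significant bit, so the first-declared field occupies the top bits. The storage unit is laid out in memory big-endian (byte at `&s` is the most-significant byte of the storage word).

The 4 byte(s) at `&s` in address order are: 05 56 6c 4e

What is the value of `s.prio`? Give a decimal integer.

[0]=0x05 [1]=0x56 [2]=0x6c [3]=0x4e (big-endian) → word 0x05566c4e
tag [30+:2] = (word>>30) & 0x3 = 0
err [16+:14] = (word>>16) & 0x3fff = 1366
prio [0+:16] = (word>>0) & 0xffff = 27726  ←
prio signed 16b, MSB=0: value = 27726

27726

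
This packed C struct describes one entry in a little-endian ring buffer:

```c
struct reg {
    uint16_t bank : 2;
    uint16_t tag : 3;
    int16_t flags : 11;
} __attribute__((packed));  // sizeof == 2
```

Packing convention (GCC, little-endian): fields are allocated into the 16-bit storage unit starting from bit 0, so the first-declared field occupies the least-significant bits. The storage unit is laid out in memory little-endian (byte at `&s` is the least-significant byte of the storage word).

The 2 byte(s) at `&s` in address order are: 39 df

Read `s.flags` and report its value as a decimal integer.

[0]=0x39 [1]=0xdf (little-endian) → word 0xdf39
bank [0+:2] = (word>>0) & 0x3 = 1
tag [2+:3] = (word>>2) & 0x7 = 6
flags [5+:11] = (word>>5) & 0x7ff = 1785  ←
flags signed 11b, MSB=1: 1785 - 2048 = -263

-263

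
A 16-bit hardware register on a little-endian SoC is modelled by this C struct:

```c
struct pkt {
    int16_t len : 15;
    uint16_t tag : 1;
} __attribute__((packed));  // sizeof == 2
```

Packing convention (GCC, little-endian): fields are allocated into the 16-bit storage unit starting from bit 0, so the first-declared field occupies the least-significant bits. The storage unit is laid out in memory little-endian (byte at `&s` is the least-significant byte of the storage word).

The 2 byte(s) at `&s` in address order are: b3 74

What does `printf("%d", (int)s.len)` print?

[0]=0xb3 [1]=0x74 (little-endian) → word 0x74b3
len [0+:15] = (word>>0) & 0x7fff = 29875  ←
tag [15+:1] = (word>>15) & 0x1 = 0
len signed 15b, MSB=1: 29875 - 32768 = -2893

-2893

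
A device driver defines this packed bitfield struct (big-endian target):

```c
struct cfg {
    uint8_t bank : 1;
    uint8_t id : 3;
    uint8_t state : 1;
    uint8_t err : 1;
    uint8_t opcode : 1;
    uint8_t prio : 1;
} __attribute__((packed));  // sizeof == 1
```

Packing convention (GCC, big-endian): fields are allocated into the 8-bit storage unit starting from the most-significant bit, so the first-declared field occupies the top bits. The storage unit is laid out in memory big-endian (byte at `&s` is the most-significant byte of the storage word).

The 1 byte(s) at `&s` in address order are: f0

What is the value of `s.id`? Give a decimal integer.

7

[0]=0xf0 (big-endian) → word 0xf0
bank:1 @ bit 7 → (0xf0>>7)&0x1 = 0x1
id:3 @ bit 4 → (0xf0>>4)&0x7 = 0x7  ←
state:1 @ bit 3 → (0xf0>>3)&0x1 = 0x0
err:1 @ bit 2 → (0xf0>>2)&0x1 = 0x0
opcode:1 @ bit 1 → (0xf0>>1)&0x1 = 0x0
prio:1 @ bit 0 → (0xf0>>0)&0x1 = 0x0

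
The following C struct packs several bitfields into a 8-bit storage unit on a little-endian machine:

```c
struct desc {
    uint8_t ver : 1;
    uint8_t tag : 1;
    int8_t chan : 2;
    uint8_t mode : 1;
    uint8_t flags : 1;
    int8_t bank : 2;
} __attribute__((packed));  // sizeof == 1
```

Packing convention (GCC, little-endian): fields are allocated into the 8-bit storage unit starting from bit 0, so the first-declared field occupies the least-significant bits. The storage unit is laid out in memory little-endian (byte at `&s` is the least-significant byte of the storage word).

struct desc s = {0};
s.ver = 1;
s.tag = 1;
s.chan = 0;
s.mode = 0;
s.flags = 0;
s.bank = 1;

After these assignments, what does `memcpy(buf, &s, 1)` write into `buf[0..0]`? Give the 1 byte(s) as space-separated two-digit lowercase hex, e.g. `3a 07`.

43

[0+:1] ver=1 & 0x1 = 0x1; word=0x01
[1+:1] tag=1 & 0x1 = 0x1; word=0x03
[2+:2] chan=0 & 0x3 = 0x0; word=0x03
[4+:1] mode=0 & 0x1 = 0x0; word=0x03
[5+:1] flags=0 & 0x1 = 0x0; word=0x03
[6+:2] bank=1 & 0x3 = 0x1; word=0x43
word = 0x43 → little-endian bytes:
  [0]=0x43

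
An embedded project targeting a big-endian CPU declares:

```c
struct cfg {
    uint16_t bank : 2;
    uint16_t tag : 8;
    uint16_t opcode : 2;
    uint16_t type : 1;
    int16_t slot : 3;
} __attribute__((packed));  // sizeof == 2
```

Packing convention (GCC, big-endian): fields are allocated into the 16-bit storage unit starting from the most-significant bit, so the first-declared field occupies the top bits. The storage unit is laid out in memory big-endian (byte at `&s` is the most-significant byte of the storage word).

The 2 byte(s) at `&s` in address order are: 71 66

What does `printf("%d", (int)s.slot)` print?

[0]=0x71 [1]=0x66 (big-endian) → word 0x7166
bank:2 @ bit 14 → (0x7166>>14)&0x3 = 0x1
tag:8 @ bit 6 → (0x7166>>6)&0xff = 0xc5
opcode:2 @ bit 4 → (0x7166>>4)&0x3 = 0x2
type:1 @ bit 3 → (0x7166>>3)&0x1 = 0x0
slot:3 @ bit 0 → (0x7166>>0)&0x7 = 0x6  ←
slot signed 3b, MSB=1: 6 - 8 = -2

-2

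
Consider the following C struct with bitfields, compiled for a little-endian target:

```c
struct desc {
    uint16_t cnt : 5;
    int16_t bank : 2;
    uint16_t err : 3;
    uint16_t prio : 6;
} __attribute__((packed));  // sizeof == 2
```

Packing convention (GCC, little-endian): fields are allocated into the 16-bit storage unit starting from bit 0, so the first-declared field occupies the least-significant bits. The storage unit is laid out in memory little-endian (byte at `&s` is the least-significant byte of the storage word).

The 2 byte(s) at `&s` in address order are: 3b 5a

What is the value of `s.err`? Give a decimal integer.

[0]=0x3b [1]=0x5a (little-endian) → word 0x5a3b
cnt:5 @ bit 0 → (0x5a3b>>0)&0x1f = 0x1b
bank:2 @ bit 5 → (0x5a3b>>5)&0x3 = 0x1
err:3 @ bit 7 → (0x5a3b>>7)&0x7 = 0x4  ←
prio:6 @ bit 10 → (0x5a3b>>10)&0x3f = 0x16

4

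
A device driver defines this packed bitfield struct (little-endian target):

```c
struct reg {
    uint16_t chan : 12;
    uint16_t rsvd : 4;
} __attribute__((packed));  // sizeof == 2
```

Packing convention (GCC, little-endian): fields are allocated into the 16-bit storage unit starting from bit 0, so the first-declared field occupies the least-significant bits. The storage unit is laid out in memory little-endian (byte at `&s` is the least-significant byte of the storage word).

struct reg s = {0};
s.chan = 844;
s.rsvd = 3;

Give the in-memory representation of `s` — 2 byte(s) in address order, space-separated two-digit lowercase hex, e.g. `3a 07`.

chan (12b) val=844 bits=0x34c at bit 0: 0x034c
rsvd (4b) val=3 bits=0x3 at bit 12: 0x334c
word = 0x334c → little-endian bytes:
  [0]=0x4c  [1]=0x33

4c 33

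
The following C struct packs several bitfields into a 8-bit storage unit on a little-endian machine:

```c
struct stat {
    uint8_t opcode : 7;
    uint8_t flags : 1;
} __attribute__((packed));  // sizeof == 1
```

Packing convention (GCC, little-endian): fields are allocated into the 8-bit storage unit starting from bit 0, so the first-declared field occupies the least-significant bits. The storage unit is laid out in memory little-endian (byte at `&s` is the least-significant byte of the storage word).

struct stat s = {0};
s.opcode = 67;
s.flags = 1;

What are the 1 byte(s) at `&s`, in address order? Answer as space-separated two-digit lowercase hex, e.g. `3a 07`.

c3

opcode (7b) val=67 bits=0x43 at bit 0: 0x43
flags (1b) val=1 bits=0x1 at bit 7: 0xc3
word = 0xc3 → little-endian bytes:
  [0]=0xc3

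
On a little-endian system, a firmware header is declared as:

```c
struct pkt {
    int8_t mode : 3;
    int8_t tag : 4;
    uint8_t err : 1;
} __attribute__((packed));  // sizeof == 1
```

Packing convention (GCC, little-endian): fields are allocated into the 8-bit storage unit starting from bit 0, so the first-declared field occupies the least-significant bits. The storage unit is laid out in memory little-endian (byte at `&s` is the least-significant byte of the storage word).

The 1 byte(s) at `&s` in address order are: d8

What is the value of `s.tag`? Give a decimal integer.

[0]=0xd8 (little-endian) → word 0xd8
mode:3 @ bit 0 → (0xd8>>0)&0x7 = 0x0
tag:4 @ bit 3 → (0xd8>>3)&0xf = 0xb  ←
err:1 @ bit 7 → (0xd8>>7)&0x1 = 0x1
tag signed 4b, MSB=1: 11 - 16 = -5

-5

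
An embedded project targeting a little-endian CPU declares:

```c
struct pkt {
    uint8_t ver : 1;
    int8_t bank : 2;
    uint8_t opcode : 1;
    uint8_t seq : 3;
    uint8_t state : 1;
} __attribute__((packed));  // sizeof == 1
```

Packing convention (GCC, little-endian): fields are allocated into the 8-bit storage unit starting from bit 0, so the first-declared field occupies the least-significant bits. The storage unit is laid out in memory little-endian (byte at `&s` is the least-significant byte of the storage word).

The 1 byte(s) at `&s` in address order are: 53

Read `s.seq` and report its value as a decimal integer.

5

[0]=0x53 (little-endian) → word 0x53
ver:1 @ bit 0 → (0x53>>0)&0x1 = 0x1
bank:2 @ bit 1 → (0x53>>1)&0x3 = 0x1
opcode:1 @ bit 3 → (0x53>>3)&0x1 = 0x0
seq:3 @ bit 4 → (0x53>>4)&0x7 = 0x5  ←
state:1 @ bit 7 → (0x53>>7)&0x1 = 0x0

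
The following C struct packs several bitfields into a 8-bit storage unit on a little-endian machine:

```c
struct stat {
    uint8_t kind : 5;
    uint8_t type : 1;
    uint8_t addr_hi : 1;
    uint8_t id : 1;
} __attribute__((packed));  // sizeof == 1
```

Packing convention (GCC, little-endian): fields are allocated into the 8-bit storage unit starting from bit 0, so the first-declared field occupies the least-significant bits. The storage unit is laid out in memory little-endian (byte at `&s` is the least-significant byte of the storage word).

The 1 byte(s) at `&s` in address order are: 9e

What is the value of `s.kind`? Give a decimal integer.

[0]=0x9e (little-endian) → word 0x9e
kind:5 @ bit 0 → (0x9e>>0)&0x1f = 0x1e  ←
type:1 @ bit 5 → (0x9e>>5)&0x1 = 0x0
addr_hi:1 @ bit 6 → (0x9e>>6)&0x1 = 0x0
id:1 @ bit 7 → (0x9e>>7)&0x1 = 0x1

30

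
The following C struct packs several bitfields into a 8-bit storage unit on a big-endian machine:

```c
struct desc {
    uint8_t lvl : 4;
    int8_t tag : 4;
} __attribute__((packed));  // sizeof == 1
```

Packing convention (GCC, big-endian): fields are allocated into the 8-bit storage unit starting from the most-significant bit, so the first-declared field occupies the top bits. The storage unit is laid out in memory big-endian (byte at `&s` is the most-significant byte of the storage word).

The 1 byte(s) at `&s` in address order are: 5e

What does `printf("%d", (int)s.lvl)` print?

5

[0]=0x5e (big-endian) → word 0x5e
lvl:4 @ bit 4 → (0x5e>>4)&0xf = 0x5  ←
tag:4 @ bit 0 → (0x5e>>0)&0xf = 0xe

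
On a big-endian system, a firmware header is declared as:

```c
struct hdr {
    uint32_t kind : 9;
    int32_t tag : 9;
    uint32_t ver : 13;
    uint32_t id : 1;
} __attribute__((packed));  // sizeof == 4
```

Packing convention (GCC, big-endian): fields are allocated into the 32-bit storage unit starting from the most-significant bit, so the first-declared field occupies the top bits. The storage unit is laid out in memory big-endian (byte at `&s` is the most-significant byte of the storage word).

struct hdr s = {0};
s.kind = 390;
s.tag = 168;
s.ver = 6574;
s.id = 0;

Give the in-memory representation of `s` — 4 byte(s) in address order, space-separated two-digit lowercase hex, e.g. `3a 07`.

c3 2a 33 5c

kind:9 = 390 → 0x186 << 23 → word 0xc3000000
tag:9 = 168 → 0xa8 << 14 → word 0xc32a0000
ver:13 = 6574 → 0x19ae << 1 → word 0xc32a335c
id:1 = 0 → 0x0 << 0 → word 0xc32a335c
word = 0xc32a335c → big-endian bytes:
  [0]=0xc3  [1]=0x2a  [2]=0x33  [3]=0x5c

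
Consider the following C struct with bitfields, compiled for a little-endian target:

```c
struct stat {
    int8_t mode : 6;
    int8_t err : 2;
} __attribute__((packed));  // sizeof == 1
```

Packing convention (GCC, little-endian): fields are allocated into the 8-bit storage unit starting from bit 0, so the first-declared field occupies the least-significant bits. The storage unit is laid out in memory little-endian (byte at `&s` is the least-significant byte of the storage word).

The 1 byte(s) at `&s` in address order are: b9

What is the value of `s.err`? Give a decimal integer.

-2

[0]=0xb9 (little-endian) → word 0xb9
mode [0+:6] = (word>>0) & 0x3f = 57
err [6+:2] = (word>>6) & 0x3 = 2  ←
err signed 2b, MSB=1: 2 - 4 = -2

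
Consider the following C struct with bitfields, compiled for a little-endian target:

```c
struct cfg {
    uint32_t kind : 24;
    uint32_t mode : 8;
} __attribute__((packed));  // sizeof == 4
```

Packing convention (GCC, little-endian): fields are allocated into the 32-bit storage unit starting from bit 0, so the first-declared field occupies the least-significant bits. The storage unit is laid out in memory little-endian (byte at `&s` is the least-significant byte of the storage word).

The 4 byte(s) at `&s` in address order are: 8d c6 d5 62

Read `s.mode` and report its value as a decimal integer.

98

[0]=0x8d [1]=0xc6 [2]=0xd5 [3]=0x62 (little-endian) → word 0x62d5c68d
kind:24 @ bit 0 → (0x62d5c68d>>0)&0xffffff = 0xd5c68d
mode:8 @ bit 24 → (0x62d5c68d>>24)&0xff = 0x62  ←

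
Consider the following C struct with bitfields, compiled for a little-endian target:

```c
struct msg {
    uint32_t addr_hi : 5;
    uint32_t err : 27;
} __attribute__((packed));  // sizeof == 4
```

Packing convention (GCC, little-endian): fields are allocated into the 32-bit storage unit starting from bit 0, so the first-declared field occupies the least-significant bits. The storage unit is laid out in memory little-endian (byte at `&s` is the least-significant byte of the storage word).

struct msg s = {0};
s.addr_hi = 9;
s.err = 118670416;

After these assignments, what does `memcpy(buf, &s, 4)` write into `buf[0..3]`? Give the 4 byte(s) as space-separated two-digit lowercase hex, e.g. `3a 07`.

addr_hi (5b) val=9 bits=0x9 at bit 0: 0x00000009
err (27b) val=118670416 bits=0x712c450 at bit 5: 0xe2588a09
word = 0xe2588a09 → little-endian bytes:
  [0]=0x09  [1]=0x8a  [2]=0x58  [3]=0xe2

09 8a 58 e2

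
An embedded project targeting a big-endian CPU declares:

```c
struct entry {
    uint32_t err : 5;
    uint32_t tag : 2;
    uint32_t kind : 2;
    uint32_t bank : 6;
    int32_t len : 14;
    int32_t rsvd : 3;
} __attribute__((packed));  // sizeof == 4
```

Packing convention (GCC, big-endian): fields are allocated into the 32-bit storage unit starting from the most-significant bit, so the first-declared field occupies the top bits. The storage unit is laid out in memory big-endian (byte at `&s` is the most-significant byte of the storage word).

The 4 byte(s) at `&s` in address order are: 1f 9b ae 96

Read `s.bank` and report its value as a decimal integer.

[0]=0x1f [1]=0x9b [2]=0xae [3]=0x96 (big-endian) → word 0x1f9bae96
err:5 @ bit 27 → (0x1f9bae96>>27)&0x1f = 0x3
tag:2 @ bit 25 → (0x1f9bae96>>25)&0x3 = 0x3
kind:2 @ bit 23 → (0x1f9bae96>>23)&0x3 = 0x3
bank:6 @ bit 17 → (0x1f9bae96>>17)&0x3f = 0xd  ←
len:14 @ bit 3 → (0x1f9bae96>>3)&0x3fff = 0x35d2
rsvd:3 @ bit 0 → (0x1f9bae96>>0)&0x7 = 0x6

13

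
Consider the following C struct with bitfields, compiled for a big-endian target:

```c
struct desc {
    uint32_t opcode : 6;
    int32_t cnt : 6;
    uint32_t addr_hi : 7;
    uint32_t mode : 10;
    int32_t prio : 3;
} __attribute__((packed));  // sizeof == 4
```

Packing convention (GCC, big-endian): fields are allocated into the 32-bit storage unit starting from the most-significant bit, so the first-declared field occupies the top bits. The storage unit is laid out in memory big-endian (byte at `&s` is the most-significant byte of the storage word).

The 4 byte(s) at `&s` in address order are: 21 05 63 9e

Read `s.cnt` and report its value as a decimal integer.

[0]=0x21 [1]=0x05 [2]=0x63 [3]=0x9e (big-endian) → word 0x2105639e
opcode:6 @ bit 26 → (0x2105639e>>26)&0x3f = 0x8
cnt:6 @ bit 20 → (0x2105639e>>20)&0x3f = 0x10  ←
addr_hi:7 @ bit 13 → (0x2105639e>>13)&0x7f = 0x2b
mode:10 @ bit 3 → (0x2105639e>>3)&0x3ff = 0x73
prio:3 @ bit 0 → (0x2105639e>>0)&0x7 = 0x6
cnt signed 6b, MSB=0: value = 16

16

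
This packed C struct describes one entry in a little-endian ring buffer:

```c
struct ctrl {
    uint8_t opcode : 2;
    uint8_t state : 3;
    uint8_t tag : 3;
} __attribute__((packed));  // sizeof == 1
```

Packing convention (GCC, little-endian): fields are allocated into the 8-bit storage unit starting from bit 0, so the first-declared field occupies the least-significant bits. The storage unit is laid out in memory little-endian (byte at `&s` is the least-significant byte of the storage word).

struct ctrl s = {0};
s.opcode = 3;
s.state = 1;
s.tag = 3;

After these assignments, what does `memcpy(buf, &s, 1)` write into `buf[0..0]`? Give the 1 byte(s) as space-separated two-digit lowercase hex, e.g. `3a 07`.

[0+:2] opcode=3 & 0x3 = 0x3; word=0x03
[2+:3] state=1 & 0x7 = 0x1; word=0x07
[5+:3] tag=3 & 0x7 = 0x3; word=0x67
word = 0x67 → little-endian bytes:
  [0]=0x67

67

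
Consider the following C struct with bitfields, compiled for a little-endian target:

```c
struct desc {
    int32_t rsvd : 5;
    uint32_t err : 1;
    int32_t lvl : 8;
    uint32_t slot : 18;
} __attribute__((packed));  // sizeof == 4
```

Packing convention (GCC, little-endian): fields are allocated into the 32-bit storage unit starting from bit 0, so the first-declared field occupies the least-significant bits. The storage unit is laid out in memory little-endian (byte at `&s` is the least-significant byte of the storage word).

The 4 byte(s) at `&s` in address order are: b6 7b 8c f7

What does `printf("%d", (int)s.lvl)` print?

-18

[0]=0xb6 [1]=0x7b [2]=0x8c [3]=0xf7 (little-endian) → word 0xf78c7bb6
rsvd [0+:5] = (word>>0) & 0x1f = 22
err [5+:1] = (word>>5) & 0x1 = 1
lvl [6+:8] = (word>>6) & 0xff = 238  ←
slot [14+:18] = (word>>14) & 0x3ffff = 253489
lvl signed 8b, MSB=1: 238 - 256 = -18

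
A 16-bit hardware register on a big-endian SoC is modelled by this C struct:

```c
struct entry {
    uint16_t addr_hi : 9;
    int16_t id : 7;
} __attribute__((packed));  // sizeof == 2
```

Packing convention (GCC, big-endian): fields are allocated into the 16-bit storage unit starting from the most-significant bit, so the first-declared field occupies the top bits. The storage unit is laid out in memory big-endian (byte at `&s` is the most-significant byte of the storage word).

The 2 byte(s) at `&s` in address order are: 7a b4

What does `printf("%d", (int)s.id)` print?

[0]=0x7a [1]=0xb4 (big-endian) → word 0x7ab4
addr_hi:9 @ bit 7 → (0x7ab4>>7)&0x1ff = 0xf5
id:7 @ bit 0 → (0x7ab4>>0)&0x7f = 0x34  ←
id signed 7b, MSB=0: value = 52

52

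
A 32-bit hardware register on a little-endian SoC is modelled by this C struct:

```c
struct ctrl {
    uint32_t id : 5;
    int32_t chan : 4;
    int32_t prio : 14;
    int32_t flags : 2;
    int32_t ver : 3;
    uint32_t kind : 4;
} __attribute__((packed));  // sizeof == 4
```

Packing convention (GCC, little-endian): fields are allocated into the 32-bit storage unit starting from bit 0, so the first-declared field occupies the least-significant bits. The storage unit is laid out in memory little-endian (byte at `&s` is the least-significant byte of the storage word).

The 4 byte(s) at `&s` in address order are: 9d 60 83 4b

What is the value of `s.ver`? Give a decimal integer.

-3

[0]=0x9d [1]=0x60 [2]=0x83 [3]=0x4b (little-endian) → word 0x4b83609d
id:5 @ bit 0 → (0x4b83609d>>0)&0x1f = 0x1d
chan:4 @ bit 5 → (0x4b83609d>>5)&0xf = 0x4
prio:14 @ bit 9 → (0x4b83609d>>9)&0x3fff = 0x1b0
flags:2 @ bit 23 → (0x4b83609d>>23)&0x3 = 0x3
ver:3 @ bit 25 → (0x4b83609d>>25)&0x7 = 0x5  ←
kind:4 @ bit 28 → (0x4b83609d>>28)&0xf = 0x4
ver signed 3b, MSB=1: 5 - 8 = -3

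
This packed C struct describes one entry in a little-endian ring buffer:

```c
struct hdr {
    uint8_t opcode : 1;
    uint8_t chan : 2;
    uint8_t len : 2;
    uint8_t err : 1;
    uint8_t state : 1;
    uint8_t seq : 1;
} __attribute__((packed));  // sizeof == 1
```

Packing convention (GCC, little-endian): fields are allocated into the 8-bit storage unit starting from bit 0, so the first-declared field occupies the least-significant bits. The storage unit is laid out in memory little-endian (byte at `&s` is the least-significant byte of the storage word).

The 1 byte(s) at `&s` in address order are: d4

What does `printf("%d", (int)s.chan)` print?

[0]=0xd4 (little-endian) → word 0xd4
opcode:1 @ bit 0 → (0xd4>>0)&0x1 = 0x0
chan:2 @ bit 1 → (0xd4>>1)&0x3 = 0x2  ←
len:2 @ bit 3 → (0xd4>>3)&0x3 = 0x2
err:1 @ bit 5 → (0xd4>>5)&0x1 = 0x0
state:1 @ bit 6 → (0xd4>>6)&0x1 = 0x1
seq:1 @ bit 7 → (0xd4>>7)&0x1 = 0x1

2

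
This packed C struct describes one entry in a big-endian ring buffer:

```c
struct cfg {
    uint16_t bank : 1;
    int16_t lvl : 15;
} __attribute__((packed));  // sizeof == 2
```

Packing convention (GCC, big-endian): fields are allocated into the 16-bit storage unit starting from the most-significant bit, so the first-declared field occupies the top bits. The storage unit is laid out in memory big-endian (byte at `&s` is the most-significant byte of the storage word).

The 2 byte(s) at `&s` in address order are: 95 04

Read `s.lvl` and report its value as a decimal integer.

5380

[0]=0x95 [1]=0x04 (big-endian) → word 0x9504
bank:1 @ bit 15 → (0x9504>>15)&0x1 = 0x1
lvl:15 @ bit 0 → (0x9504>>0)&0x7fff = 0x1504  ←
lvl signed 15b, MSB=0: value = 5380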